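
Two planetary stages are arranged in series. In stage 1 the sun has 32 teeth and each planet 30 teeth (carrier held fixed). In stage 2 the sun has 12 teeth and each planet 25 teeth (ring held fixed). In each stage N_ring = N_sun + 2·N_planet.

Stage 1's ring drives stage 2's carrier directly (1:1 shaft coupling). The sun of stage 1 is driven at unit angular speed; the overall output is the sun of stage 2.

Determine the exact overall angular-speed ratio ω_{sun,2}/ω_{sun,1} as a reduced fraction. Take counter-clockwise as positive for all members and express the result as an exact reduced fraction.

-148/69

Stage 1: N_ring = 32 + 2·30 = 92
Stage 1: 32(ω_s−ω_c) = −92(ω_r−ω_c),  ω_c=0, ω_s=1
Stage 1: ω_r = 0 − (32/92)(1−0) = -8/23
  ⇒ ω_r¹/ω_s¹ = -8/23
Stage 2: N_ring = 12 + 2·25 = 62
Stage 2: 12(ω_s−ω_c) = −62(ω_r−ω_c),  ω_r=0, ω_c=1
Stage 2: ω_s = 1 − (62/12)(0−1) = 37/6
  ⇒ ω_s²/ω_c² = 37/6
Coupling ω_c² = ω_r¹ ⇒ overall = -8/23 × 37/6 = -148/69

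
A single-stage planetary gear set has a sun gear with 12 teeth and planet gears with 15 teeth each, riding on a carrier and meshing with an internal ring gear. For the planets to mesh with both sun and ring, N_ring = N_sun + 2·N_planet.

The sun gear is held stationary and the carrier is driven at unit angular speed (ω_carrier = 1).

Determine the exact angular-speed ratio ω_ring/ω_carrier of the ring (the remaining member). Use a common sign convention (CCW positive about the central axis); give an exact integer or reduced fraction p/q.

9/7

N_ring = 12 + 2·15 = 42
12(ω_s−ω_c) = −42(ω_r−ω_c),  ω_s=0, ω_c=1
ω_r = 1 − (12/42)(0−1) = 9/7
ω_r/ω_c = 9/7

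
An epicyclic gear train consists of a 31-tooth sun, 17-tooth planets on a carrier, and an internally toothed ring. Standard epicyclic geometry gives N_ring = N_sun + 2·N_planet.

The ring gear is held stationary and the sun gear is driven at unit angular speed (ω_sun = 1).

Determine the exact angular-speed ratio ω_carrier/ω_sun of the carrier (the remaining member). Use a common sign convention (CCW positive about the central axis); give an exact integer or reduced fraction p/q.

31/96

N_ring = 31 + 2·17 = 65
31(ω_s−ω_c) = −65(ω_r−ω_c),  ω_r=0, ω_s=1
31(1−ω_c) = −65(0−ω_c)  ⇒  96ω_c = 31  ⇒  ω_c = 31/96
ω_c/ω_s = 31/96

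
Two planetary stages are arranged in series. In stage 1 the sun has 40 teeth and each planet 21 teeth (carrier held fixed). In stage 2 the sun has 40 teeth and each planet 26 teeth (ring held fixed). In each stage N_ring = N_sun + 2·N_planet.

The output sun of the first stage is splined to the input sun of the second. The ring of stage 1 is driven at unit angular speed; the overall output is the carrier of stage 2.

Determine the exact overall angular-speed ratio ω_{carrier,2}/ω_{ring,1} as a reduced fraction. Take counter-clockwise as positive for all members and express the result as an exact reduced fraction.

-41/66

Stage 1: N_ring = 40 + 2·21 = 82
Stage 1: 40(ω_s−ω_c) = −82(ω_r−ω_c),  ω_c=0, ω_r=1
Stage 1: ω_s = 0 − (82/40)(1−0) = -41/20
  ⇒ ω_s¹/ω_r¹ = -41/20
Stage 2: N_ring = 40 + 2·26 = 92
Stage 2: 40(ω_s−ω_c) = −92(ω_r−ω_c),  ω_r=0, ω_s=1
Stage 2: 40(1−ω_c) = −92(0−ω_c)  ⇒  132ω_c = 40  ⇒  ω_c = 10/33
  ⇒ ω_c²/ω_s² = 10/33
Coupling ω_s² = ω_s¹ ⇒ overall = -41/20 × 10/33 = -41/66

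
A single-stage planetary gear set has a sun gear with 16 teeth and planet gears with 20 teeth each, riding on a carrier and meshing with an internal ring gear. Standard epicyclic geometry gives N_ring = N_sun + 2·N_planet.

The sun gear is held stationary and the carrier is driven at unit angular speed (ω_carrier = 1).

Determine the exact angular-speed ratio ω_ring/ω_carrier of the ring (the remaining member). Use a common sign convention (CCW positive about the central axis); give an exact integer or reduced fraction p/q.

N_ring = 16 + 2·20 = 56
16(ω_s−ω_c) = −56(ω_r−ω_c),  ω_s=0, ω_c=1
ω_r = 1 − (16/56)(0−1) = 9/7
ω_r/ω_c = 9/7

9/7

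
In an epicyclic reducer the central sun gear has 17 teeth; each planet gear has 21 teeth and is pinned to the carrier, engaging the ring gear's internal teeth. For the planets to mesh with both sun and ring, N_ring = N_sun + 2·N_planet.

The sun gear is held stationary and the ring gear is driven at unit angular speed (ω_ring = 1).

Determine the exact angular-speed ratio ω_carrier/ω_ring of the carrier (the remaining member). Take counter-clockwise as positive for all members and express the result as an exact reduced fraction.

N_ring = 17 + 2·21 = 59
17(ω_s−ω_c) = −59(ω_r−ω_c),  ω_s=0, ω_r=1
17(0−ω_c) = −59(1−ω_c)  ⇒  76ω_c = 59  ⇒  ω_c = 59/76
ω_c/ω_r = 59/76

59/76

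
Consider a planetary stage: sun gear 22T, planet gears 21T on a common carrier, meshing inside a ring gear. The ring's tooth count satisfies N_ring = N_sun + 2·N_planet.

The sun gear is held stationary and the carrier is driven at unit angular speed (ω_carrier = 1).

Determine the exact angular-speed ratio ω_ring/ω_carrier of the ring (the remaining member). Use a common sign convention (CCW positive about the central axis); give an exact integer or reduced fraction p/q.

43/32

N_ring = 22 + 2·21 = 64
22(ω_s−ω_c) = −64(ω_r−ω_c),  ω_s=0, ω_c=1
ω_r = 1 − (22/64)(0−1) = 43/32
ω_r/ω_c = 43/32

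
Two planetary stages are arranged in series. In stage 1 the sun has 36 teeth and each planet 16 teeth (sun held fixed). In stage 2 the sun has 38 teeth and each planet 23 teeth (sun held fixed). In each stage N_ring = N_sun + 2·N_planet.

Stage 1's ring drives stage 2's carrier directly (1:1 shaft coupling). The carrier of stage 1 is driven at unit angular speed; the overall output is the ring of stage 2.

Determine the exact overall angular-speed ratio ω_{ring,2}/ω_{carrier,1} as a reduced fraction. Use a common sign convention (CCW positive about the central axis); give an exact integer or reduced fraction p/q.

793/357

Stage 1: N_ring = 36 + 2·16 = 68
Stage 1: 36(ω_s−ω_c) = −68(ω_r−ω_c),  ω_s=0, ω_c=1
Stage 1: ω_r = 1 − (36/68)(0−1) = 26/17
  ⇒ ω_r¹/ω_c¹ = 26/17
Stage 2: N_ring = 38 + 2·23 = 84
Stage 2: 38(ω_s−ω_c) = −84(ω_r−ω_c),  ω_s=0, ω_c=1
Stage 2: ω_r = 1 − (38/84)(0−1) = 61/42
  ⇒ ω_r²/ω_c² = 61/42
Coupling ω_c² = ω_r¹ ⇒ overall = 26/17 × 61/42 = 793/357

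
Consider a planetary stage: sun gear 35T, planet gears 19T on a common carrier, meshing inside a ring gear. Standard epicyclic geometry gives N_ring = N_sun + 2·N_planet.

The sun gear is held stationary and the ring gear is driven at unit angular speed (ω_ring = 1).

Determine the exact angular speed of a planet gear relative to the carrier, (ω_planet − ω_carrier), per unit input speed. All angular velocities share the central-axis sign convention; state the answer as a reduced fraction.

2555/2052

N_ring = 35 + 2·19 = 73
35(ω_s−ω_c) = −73(ω_r−ω_c),  ω_s=0, ω_r=1
35(0−ω_c) = −73(1−ω_c)  ⇒  108ω_c = 73  ⇒  ω_c = 73/108
sun–planet: 35·(0−73/108) = −19·(ω_p−ω_c)  ⇒  ω_p−ω_c = −(35/19)·(-73/108) = 2555/2052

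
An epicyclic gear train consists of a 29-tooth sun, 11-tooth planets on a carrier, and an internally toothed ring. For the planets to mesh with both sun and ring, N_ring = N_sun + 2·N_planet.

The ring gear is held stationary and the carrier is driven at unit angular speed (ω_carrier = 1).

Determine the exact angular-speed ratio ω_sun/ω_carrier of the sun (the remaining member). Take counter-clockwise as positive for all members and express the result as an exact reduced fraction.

80/29

N_ring = 29 + 2·11 = 51
29(ω_s−ω_c) = −51(ω_r−ω_c),  ω_r=0, ω_c=1
ω_s = 1 − (51/29)(0−1) = 80/29
ω_s/ω_c = 80/29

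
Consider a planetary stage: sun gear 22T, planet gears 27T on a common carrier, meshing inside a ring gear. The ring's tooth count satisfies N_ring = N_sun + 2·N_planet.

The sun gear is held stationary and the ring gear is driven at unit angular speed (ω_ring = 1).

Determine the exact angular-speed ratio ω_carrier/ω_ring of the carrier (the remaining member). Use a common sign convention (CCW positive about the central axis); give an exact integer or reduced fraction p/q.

N_ring = 22 + 2·27 = 76
22(ω_s−ω_c) = −76(ω_r−ω_c),  ω_s=0, ω_r=1
22(0−ω_c) = −76(1−ω_c)  ⇒  98ω_c = 76  ⇒  ω_c = 38/49
ω_c/ω_r = 38/49

38/49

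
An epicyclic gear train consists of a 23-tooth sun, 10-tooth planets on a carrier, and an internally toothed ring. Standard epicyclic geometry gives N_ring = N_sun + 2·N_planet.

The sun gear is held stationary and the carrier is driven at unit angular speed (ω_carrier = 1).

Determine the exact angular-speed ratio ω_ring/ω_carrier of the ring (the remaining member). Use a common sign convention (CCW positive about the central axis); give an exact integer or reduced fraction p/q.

N_ring = 23 + 2·10 = 43
23(ω_s−ω_c) = −43(ω_r−ω_c),  ω_s=0, ω_c=1
ω_r = 1 − (23/43)(0−1) = 66/43
ω_r/ω_c = 66/43

66/43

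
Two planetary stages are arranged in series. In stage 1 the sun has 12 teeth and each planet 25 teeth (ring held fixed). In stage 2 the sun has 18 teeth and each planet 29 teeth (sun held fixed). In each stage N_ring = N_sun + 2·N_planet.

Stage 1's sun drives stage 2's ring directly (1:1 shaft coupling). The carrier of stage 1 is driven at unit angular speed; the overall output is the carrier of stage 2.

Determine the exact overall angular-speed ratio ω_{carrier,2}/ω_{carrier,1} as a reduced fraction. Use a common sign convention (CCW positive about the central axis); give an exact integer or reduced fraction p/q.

Stage 1: N_ring = 12 + 2·25 = 62
Stage 1: 12(ω_s−ω_c) = −62(ω_r−ω_c),  ω_r=0, ω_c=1
Stage 1: ω_s = 1 − (62/12)(0−1) = 37/6
  ⇒ ω_s¹/ω_c¹ = 37/6
Stage 2: N_ring = 18 + 2·29 = 76
Stage 2: 18(ω_s−ω_c) = −76(ω_r−ω_c),  ω_s=0, ω_r=1
Stage 2: 18(0−ω_c) = −76(1−ω_c)  ⇒  94ω_c = 76  ⇒  ω_c = 38/47
  ⇒ ω_c²/ω_r² = 38/47
Coupling ω_r² = ω_s¹ ⇒ overall = 37/6 × 38/47 = 703/141

703/141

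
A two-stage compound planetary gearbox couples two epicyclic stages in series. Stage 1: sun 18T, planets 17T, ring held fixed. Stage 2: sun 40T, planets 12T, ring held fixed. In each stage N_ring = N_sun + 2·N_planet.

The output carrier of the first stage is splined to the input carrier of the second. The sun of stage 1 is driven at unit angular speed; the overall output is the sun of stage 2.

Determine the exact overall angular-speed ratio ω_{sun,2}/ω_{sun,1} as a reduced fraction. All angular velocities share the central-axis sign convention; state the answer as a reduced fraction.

Stage 1: N_ring = 18 + 2·17 = 52
Stage 1: 18(ω_s−ω_c) = −52(ω_r−ω_c),  ω_r=0, ω_s=1
Stage 1: 18(1−ω_c) = −52(0−ω_c)  ⇒  70ω_c = 18  ⇒  ω_c = 9/35
  ⇒ ω_c¹/ω_s¹ = 9/35
Stage 2: N_ring = 40 + 2·12 = 64
Stage 2: 40(ω_s−ω_c) = −64(ω_r−ω_c),  ω_r=0, ω_c=1
Stage 2: ω_s = 1 − (64/40)(0−1) = 13/5
  ⇒ ω_s²/ω_c² = 13/5
Coupling ω_c² = ω_c¹ ⇒ overall = 9/35 × 13/5 = 117/175

117/175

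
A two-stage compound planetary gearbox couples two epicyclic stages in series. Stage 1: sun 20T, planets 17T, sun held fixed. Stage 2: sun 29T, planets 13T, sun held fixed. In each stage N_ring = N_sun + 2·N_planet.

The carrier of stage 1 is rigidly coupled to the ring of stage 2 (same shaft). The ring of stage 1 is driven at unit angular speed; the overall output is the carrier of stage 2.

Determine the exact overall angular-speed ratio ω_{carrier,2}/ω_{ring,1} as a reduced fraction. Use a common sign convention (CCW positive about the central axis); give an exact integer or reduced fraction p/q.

Stage 1: N_ring = 20 + 2·17 = 54
Stage 1: 20(ω_s−ω_c) = −54(ω_r−ω_c),  ω_s=0, ω_r=1
Stage 1: 20(0−ω_c) = −54(1−ω_c)  ⇒  74ω_c = 54  ⇒  ω_c = 27/37
  ⇒ ω_c¹/ω_r¹ = 27/37
Stage 2: N_ring = 29 + 2·13 = 55
Stage 2: 29(ω_s−ω_c) = −55(ω_r−ω_c),  ω_s=0, ω_r=1
Stage 2: 29(0−ω_c) = −55(1−ω_c)  ⇒  84ω_c = 55  ⇒  ω_c = 55/84
  ⇒ ω_c²/ω_r² = 55/84
Coupling ω_r² = ω_c¹ ⇒ overall = 27/37 × 55/84 = 495/1036

495/1036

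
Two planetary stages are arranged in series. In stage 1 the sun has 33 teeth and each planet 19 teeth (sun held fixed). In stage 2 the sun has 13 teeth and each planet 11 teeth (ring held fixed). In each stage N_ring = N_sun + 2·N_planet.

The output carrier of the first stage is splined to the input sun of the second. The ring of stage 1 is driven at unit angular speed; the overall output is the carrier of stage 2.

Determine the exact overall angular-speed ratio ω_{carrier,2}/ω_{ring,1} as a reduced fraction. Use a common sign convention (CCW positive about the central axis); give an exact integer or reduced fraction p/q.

Stage 1: N_ring = 33 + 2·19 = 71
Stage 1: 33(ω_s−ω_c) = −71(ω_r−ω_c),  ω_s=0, ω_r=1
Stage 1: 33(0−ω_c) = −71(1−ω_c)  ⇒  104ω_c = 71  ⇒  ω_c = 71/104
  ⇒ ω_c¹/ω_r¹ = 71/104
Stage 2: N_ring = 13 + 2·11 = 35
Stage 2: 13(ω_s−ω_c) = −35(ω_r−ω_c),  ω_r=0, ω_s=1
Stage 2: 13(1−ω_c) = −35(0−ω_c)  ⇒  48ω_c = 13  ⇒  ω_c = 13/48
  ⇒ ω_c²/ω_s² = 13/48
Coupling ω_s² = ω_c¹ ⇒ overall = 71/104 × 13/48 = 71/384

71/384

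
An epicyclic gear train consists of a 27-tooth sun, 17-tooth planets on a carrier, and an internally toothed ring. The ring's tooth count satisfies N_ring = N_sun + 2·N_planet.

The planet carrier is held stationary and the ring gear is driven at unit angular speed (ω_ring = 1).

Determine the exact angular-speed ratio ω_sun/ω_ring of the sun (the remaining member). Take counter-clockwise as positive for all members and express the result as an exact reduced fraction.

-61/27

N_ring = 27 + 2·17 = 61
27(ω_s−ω_c) = −61(ω_r−ω_c),  ω_c=0, ω_r=1
ω_s = 0 − (61/27)(1−0) = -61/27
ω_s/ω_r = -61/27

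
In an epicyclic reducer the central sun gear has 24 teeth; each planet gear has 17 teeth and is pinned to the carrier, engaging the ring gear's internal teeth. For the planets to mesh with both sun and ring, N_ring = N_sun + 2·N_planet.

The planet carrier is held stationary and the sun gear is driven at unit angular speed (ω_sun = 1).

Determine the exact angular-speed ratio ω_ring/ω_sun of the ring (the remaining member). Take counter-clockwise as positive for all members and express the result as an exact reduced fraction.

N_ring = 24 + 2·17 = 58
24(ω_s−ω_c) = −58(ω_r−ω_c),  ω_c=0, ω_s=1
ω_r = 0 − (24/58)(1−0) = -12/29
ω_r/ω_s = -12/29

-12/29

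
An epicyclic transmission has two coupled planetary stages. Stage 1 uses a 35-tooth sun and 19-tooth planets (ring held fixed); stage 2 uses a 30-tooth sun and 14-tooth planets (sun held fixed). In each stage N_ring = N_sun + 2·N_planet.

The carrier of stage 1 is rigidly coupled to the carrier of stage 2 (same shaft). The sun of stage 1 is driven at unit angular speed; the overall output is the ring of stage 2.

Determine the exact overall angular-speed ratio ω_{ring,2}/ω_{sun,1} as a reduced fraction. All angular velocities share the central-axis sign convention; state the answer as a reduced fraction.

385/783

Stage 1: N_ring = 35 + 2·19 = 73
Stage 1: 35(ω_s−ω_c) = −73(ω_r−ω_c),  ω_r=0, ω_s=1
Stage 1: 35(1−ω_c) = −73(0−ω_c)  ⇒  108ω_c = 35  ⇒  ω_c = 35/108
  ⇒ ω_c¹/ω_s¹ = 35/108
Stage 2: N_ring = 30 + 2·14 = 58
Stage 2: 30(ω_s−ω_c) = −58(ω_r−ω_c),  ω_s=0, ω_c=1
Stage 2: ω_r = 1 − (30/58)(0−1) = 44/29
  ⇒ ω_r²/ω_c² = 44/29
Coupling ω_c² = ω_c¹ ⇒ overall = 35/108 × 44/29 = 385/783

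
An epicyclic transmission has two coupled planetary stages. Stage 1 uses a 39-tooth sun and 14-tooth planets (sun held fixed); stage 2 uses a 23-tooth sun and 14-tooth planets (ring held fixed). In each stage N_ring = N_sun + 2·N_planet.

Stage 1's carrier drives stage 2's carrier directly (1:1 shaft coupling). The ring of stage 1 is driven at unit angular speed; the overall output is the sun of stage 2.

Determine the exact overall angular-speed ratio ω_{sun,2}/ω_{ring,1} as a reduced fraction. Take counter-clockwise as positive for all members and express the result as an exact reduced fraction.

Stage 1: N_ring = 39 + 2·14 = 67
Stage 1: 39(ω_s−ω_c) = −67(ω_r−ω_c),  ω_s=0, ω_r=1
Stage 1: 39(0−ω_c) = −67(1−ω_c)  ⇒  106ω_c = 67  ⇒  ω_c = 67/106
  ⇒ ω_c¹/ω_r¹ = 67/106
Stage 2: N_ring = 23 + 2·14 = 51
Stage 2: 23(ω_s−ω_c) = −51(ω_r−ω_c),  ω_r=0, ω_c=1
Stage 2: ω_s = 1 − (51/23)(0−1) = 74/23
  ⇒ ω_s²/ω_c² = 74/23
Coupling ω_c² = ω_c¹ ⇒ overall = 67/106 × 74/23 = 2479/1219

2479/1219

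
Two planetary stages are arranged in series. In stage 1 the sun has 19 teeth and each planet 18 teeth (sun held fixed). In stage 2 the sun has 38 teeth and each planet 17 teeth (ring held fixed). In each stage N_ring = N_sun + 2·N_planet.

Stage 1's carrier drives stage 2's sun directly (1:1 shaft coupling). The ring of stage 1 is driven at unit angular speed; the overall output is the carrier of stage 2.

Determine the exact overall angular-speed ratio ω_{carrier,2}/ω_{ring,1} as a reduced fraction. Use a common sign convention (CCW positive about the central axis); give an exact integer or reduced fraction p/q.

19/74

Stage 1: N_ring = 19 + 2·18 = 55
Stage 1: 19(ω_s−ω_c) = −55(ω_r−ω_c),  ω_s=0, ω_r=1
Stage 1: 19(0−ω_c) = −55(1−ω_c)  ⇒  74ω_c = 55  ⇒  ω_c = 55/74
  ⇒ ω_c¹/ω_r¹ = 55/74
Stage 2: N_ring = 38 + 2·17 = 72
Stage 2: 38(ω_s−ω_c) = −72(ω_r−ω_c),  ω_r=0, ω_s=1
Stage 2: 38(1−ω_c) = −72(0−ω_c)  ⇒  110ω_c = 38  ⇒  ω_c = 19/55
  ⇒ ω_c²/ω_s² = 19/55
Coupling ω_s² = ω_c¹ ⇒ overall = 55/74 × 19/55 = 19/74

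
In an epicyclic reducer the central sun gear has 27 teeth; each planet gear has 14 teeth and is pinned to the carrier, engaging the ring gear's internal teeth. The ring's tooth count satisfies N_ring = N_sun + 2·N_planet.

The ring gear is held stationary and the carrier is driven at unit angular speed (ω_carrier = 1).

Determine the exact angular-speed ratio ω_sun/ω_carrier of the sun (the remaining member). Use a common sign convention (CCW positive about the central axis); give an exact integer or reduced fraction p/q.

N_ring = 27 + 2·14 = 55
27(ω_s−ω_c) = −55(ω_r−ω_c),  ω_r=0, ω_c=1
ω_s = 1 − (55/27)(0−1) = 82/27
ω_s/ω_c = 82/27

82/27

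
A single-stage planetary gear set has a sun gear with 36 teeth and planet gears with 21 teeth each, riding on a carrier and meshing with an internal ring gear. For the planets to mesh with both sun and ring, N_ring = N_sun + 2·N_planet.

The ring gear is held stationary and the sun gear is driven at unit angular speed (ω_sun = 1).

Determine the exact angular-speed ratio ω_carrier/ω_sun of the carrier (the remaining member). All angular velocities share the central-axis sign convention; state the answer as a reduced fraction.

N_ring = 36 + 2·21 = 78
36(ω_s−ω_c) = −78(ω_r−ω_c),  ω_r=0, ω_s=1
36(1−ω_c) = −78(0−ω_c)  ⇒  114ω_c = 36  ⇒  ω_c = 6/19
ω_c/ω_s = 6/19

6/19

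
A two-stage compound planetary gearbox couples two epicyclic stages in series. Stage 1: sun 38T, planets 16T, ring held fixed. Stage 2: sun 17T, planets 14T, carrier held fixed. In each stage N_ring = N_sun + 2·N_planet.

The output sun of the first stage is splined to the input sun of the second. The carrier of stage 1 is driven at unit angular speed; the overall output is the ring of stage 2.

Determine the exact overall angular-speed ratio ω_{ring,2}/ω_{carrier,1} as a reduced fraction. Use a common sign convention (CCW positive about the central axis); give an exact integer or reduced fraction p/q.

-102/95

Stage 1: N_ring = 38 + 2·16 = 70
Stage 1: 38(ω_s−ω_c) = −70(ω_r−ω_c),  ω_r=0, ω_c=1
Stage 1: ω_s = 1 − (70/38)(0−1) = 54/19
  ⇒ ω_s¹/ω_c¹ = 54/19
Stage 2: N_ring = 17 + 2·14 = 45
Stage 2: 17(ω_s−ω_c) = −45(ω_r−ω_c),  ω_c=0, ω_s=1
Stage 2: ω_r = 0 − (17/45)(1−0) = -17/45
  ⇒ ω_r²/ω_s² = -17/45
Coupling ω_s² = ω_s¹ ⇒ overall = 54/19 × -17/45 = -102/95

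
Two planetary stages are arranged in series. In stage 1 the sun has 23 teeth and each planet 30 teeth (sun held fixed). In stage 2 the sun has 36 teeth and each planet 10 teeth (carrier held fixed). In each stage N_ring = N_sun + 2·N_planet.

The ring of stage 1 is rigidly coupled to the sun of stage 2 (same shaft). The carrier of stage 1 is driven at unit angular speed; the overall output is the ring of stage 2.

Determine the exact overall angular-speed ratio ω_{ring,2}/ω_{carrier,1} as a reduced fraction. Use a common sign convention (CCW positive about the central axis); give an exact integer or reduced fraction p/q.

Stage 1: N_ring = 23 + 2·30 = 83
Stage 1: 23(ω_s−ω_c) = −83(ω_r−ω_c),  ω_s=0, ω_c=1
Stage 1: ω_r = 1 − (23/83)(0−1) = 106/83
  ⇒ ω_r¹/ω_c¹ = 106/83
Stage 2: N_ring = 36 + 2·10 = 56
Stage 2: 36(ω_s−ω_c) = −56(ω_r−ω_c),  ω_c=0, ω_s=1
Stage 2: ω_r = 0 − (36/56)(1−0) = -9/14
  ⇒ ω_r²/ω_s² = -9/14
Coupling ω_s² = ω_r¹ ⇒ overall = 106/83 × -9/14 = -477/581

-477/581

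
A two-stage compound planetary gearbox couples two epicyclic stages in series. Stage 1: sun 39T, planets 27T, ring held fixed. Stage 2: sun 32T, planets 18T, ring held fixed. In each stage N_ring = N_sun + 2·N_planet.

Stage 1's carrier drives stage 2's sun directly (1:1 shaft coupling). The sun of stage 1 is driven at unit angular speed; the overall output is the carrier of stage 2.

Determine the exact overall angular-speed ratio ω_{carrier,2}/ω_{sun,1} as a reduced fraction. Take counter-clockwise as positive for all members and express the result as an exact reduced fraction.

26/275

Stage 1: N_ring = 39 + 2·27 = 93
Stage 1: 39(ω_s−ω_c) = −93(ω_r−ω_c),  ω_r=0, ω_s=1
Stage 1: 39(1−ω_c) = −93(0−ω_c)  ⇒  132ω_c = 39  ⇒  ω_c = 13/44
  ⇒ ω_c¹/ω_s¹ = 13/44
Stage 2: N_ring = 32 + 2·18 = 68
Stage 2: 32(ω_s−ω_c) = −68(ω_r−ω_c),  ω_r=0, ω_s=1
Stage 2: 32(1−ω_c) = −68(0−ω_c)  ⇒  100ω_c = 32  ⇒  ω_c = 8/25
  ⇒ ω_c²/ω_s² = 8/25
Coupling ω_s² = ω_c¹ ⇒ overall = 13/44 × 8/25 = 26/275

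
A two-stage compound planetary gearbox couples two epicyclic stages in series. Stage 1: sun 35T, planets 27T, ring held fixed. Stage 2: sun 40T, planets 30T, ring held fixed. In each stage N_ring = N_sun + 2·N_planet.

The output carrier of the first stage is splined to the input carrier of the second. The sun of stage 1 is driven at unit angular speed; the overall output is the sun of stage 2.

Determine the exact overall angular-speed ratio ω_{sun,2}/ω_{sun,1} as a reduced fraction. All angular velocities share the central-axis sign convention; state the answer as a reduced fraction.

245/248

Stage 1: N_ring = 35 + 2·27 = 89
Stage 1: 35(ω_s−ω_c) = −89(ω_r−ω_c),  ω_r=0, ω_s=1
Stage 1: 35(1−ω_c) = −89(0−ω_c)  ⇒  124ω_c = 35  ⇒  ω_c = 35/124
  ⇒ ω_c¹/ω_s¹ = 35/124
Stage 2: N_ring = 40 + 2·30 = 100
Stage 2: 40(ω_s−ω_c) = −100(ω_r−ω_c),  ω_r=0, ω_c=1
Stage 2: ω_s = 1 − (100/40)(0−1) = 7/2
  ⇒ ω_s²/ω_c² = 7/2
Coupling ω_c² = ω_c¹ ⇒ overall = 35/124 × 7/2 = 245/248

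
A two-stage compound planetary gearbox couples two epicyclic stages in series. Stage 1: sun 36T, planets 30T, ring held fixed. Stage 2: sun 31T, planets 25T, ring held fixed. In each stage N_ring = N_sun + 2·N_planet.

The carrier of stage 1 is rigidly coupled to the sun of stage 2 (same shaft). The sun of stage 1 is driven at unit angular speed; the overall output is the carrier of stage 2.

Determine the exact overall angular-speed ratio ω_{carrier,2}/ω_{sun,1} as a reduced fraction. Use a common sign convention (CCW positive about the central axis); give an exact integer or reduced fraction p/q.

93/1232

Stage 1: N_ring = 36 + 2·30 = 96
Stage 1: 36(ω_s−ω_c) = −96(ω_r−ω_c),  ω_r=0, ω_s=1
Stage 1: 36(1−ω_c) = −96(0−ω_c)  ⇒  132ω_c = 36  ⇒  ω_c = 3/11
  ⇒ ω_c¹/ω_s¹ = 3/11
Stage 2: N_ring = 31 + 2·25 = 81
Stage 2: 31(ω_s−ω_c) = −81(ω_r−ω_c),  ω_r=0, ω_s=1
Stage 2: 31(1−ω_c) = −81(0−ω_c)  ⇒  112ω_c = 31  ⇒  ω_c = 31/112
  ⇒ ω_c²/ω_s² = 31/112
Coupling ω_s² = ω_c¹ ⇒ overall = 3/11 × 31/112 = 93/1232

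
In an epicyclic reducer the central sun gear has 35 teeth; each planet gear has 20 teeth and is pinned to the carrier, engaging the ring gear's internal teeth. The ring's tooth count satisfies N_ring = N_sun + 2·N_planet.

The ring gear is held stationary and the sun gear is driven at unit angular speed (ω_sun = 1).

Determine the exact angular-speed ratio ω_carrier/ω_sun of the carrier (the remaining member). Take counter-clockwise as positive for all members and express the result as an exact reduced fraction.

7/22

N_ring = 35 + 2·20 = 75
35(ω_s−ω_c) = −75(ω_r−ω_c),  ω_r=0, ω_s=1
35(1−ω_c) = −75(0−ω_c)  ⇒  110ω_c = 35  ⇒  ω_c = 7/22
ω_c/ω_s = 7/22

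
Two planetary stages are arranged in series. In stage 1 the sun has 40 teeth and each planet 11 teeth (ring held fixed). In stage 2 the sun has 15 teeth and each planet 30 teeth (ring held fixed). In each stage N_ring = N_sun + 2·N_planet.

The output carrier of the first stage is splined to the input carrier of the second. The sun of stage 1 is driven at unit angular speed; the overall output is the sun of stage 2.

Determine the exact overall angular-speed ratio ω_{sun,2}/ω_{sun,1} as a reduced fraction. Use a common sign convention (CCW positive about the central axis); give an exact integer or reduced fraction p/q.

Stage 1: N_ring = 40 + 2·11 = 62
Stage 1: 40(ω_s−ω_c) = −62(ω_r−ω_c),  ω_r=0, ω_s=1
Stage 1: 40(1−ω_c) = −62(0−ω_c)  ⇒  102ω_c = 40  ⇒  ω_c = 20/51
  ⇒ ω_c¹/ω_s¹ = 20/51
Stage 2: N_ring = 15 + 2·30 = 75
Stage 2: 15(ω_s−ω_c) = −75(ω_r−ω_c),  ω_r=0, ω_c=1
Stage 2: ω_s = 1 − (75/15)(0−1) = 6
  ⇒ ω_s²/ω_c² = 6
Coupling ω_c² = ω_c¹ ⇒ overall = 20/51 × 6 = 40/17

40/17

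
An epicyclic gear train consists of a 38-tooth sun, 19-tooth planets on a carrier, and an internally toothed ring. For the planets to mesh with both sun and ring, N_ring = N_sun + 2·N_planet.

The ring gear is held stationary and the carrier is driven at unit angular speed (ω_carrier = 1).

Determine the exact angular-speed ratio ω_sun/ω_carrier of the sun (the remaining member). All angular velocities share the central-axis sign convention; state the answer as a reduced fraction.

N_ring = 38 + 2·19 = 76
38(ω_s−ω_c) = −76(ω_r−ω_c),  ω_r=0, ω_c=1
ω_s = 1 − (76/38)(0−1) = 3
ω_s/ω_c = 3

3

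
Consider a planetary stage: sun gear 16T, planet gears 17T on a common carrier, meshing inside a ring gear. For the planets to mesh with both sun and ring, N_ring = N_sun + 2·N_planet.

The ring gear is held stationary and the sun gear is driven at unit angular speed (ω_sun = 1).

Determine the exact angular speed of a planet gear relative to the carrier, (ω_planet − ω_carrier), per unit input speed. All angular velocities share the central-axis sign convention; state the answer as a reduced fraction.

-400/561

N_ring = 16 + 2·17 = 50
16(ω_s−ω_c) = −50(ω_r−ω_c),  ω_r=0, ω_s=1
16(1−ω_c) = −50(0−ω_c)  ⇒  66ω_c = 16  ⇒  ω_c = 8/33
sun–planet: 16·(1−8/33) = −17·(ω_p−ω_c)  ⇒  ω_p−ω_c = −(16/17)·(25/33) = -400/561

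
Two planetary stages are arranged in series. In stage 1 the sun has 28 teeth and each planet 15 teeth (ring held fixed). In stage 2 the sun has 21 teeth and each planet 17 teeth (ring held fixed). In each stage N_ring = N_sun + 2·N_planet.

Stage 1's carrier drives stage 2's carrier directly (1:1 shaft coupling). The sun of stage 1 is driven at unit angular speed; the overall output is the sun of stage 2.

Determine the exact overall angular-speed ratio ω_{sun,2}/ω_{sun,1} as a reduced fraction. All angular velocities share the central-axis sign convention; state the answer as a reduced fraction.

152/129

Stage 1: N_ring = 28 + 2·15 = 58
Stage 1: 28(ω_s−ω_c) = −58(ω_r−ω_c),  ω_r=0, ω_s=1
Stage 1: 28(1−ω_c) = −58(0−ω_c)  ⇒  86ω_c = 28  ⇒  ω_c = 14/43
  ⇒ ω_c¹/ω_s¹ = 14/43
Stage 2: N_ring = 21 + 2·17 = 55
Stage 2: 21(ω_s−ω_c) = −55(ω_r−ω_c),  ω_r=0, ω_c=1
Stage 2: ω_s = 1 − (55/21)(0−1) = 76/21
  ⇒ ω_s²/ω_c² = 76/21
Coupling ω_c² = ω_c¹ ⇒ overall = 14/43 × 76/21 = 152/129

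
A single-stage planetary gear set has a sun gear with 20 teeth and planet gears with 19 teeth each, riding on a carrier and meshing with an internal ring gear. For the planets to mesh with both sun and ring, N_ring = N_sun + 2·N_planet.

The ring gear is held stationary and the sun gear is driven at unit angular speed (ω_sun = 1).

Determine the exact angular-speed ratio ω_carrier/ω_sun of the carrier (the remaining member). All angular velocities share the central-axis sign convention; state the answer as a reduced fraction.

N_ring = 20 + 2·19 = 58
20(ω_s−ω_c) = −58(ω_r−ω_c),  ω_r=0, ω_s=1
20(1−ω_c) = −58(0−ω_c)  ⇒  78ω_c = 20  ⇒  ω_c = 10/39
ω_c/ω_s = 10/39

10/39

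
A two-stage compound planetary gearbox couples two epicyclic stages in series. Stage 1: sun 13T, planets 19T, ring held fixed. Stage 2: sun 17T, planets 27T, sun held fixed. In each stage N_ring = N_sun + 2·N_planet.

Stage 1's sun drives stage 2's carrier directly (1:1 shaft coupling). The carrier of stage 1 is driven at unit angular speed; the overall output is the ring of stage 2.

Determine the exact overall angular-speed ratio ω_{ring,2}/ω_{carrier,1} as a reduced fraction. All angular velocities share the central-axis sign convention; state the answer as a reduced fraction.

Stage 1: N_ring = 13 + 2·19 = 51
Stage 1: 13(ω_s−ω_c) = −51(ω_r−ω_c),  ω_r=0, ω_c=1
Stage 1: ω_s = 1 − (51/13)(0−1) = 64/13
  ⇒ ω_s¹/ω_c¹ = 64/13
Stage 2: N_ring = 17 + 2·27 = 71
Stage 2: 17(ω_s−ω_c) = −71(ω_r−ω_c),  ω_s=0, ω_c=1
Stage 2: ω_r = 1 − (17/71)(0−1) = 88/71
  ⇒ ω_r²/ω_c² = 88/71
Coupling ω_c² = ω_s¹ ⇒ overall = 64/13 × 88/71 = 5632/923

5632/923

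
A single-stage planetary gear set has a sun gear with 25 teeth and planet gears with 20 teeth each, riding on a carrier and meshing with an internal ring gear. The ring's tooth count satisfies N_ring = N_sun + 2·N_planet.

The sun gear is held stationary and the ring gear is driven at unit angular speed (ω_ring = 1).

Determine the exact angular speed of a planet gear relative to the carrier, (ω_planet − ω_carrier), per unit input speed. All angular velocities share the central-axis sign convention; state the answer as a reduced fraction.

65/72

N_ring = 25 + 2·20 = 65
25(ω_s−ω_c) = −65(ω_r−ω_c),  ω_s=0, ω_r=1
25(0−ω_c) = −65(1−ω_c)  ⇒  90ω_c = 65  ⇒  ω_c = 13/18
sun–planet: 25·(0−13/18) = −20·(ω_p−ω_c)  ⇒  ω_p−ω_c = −(25/20)·(-13/18) = 65/72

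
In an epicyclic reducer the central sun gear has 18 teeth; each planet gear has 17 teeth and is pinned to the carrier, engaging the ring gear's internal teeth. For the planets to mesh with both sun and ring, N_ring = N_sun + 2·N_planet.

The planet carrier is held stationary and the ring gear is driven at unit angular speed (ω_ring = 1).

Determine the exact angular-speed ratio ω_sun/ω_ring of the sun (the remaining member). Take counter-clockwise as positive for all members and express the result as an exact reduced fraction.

-26/9

N_ring = 18 + 2·17 = 52
18(ω_s−ω_c) = −52(ω_r−ω_c),  ω_c=0, ω_r=1
ω_s = 0 − (52/18)(1−0) = -26/9
ω_s/ω_r = -26/9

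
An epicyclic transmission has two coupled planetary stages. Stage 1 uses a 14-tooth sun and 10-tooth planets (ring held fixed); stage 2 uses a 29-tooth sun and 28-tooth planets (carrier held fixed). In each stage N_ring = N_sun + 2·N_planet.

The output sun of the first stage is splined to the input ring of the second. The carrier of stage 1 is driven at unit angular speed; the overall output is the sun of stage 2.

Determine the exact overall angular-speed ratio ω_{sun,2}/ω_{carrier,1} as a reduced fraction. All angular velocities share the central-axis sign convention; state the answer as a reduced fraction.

Stage 1: N_ring = 14 + 2·10 = 34
Stage 1: 14(ω_s−ω_c) = −34(ω_r−ω_c),  ω_r=0, ω_c=1
Stage 1: ω_s = 1 − (34/14)(0−1) = 24/7
  ⇒ ω_s¹/ω_c¹ = 24/7
Stage 2: N_ring = 29 + 2·28 = 85
Stage 2: 29(ω_s−ω_c) = −85(ω_r−ω_c),  ω_c=0, ω_r=1
Stage 2: ω_s = 0 − (85/29)(1−0) = -85/29
  ⇒ ω_s²/ω_r² = -85/29
Coupling ω_r² = ω_s¹ ⇒ overall = 24/7 × -85/29 = -2040/203

-2040/203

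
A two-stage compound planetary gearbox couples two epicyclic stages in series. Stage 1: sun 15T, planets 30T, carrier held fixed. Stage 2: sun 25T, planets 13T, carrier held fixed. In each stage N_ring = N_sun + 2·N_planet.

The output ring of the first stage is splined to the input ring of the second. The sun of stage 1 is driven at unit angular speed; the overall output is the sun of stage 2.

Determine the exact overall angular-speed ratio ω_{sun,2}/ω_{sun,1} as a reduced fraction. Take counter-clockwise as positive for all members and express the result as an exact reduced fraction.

51/125

Stage 1: N_ring = 15 + 2·30 = 75
Stage 1: 15(ω_s−ω_c) = −75(ω_r−ω_c),  ω_c=0, ω_s=1
Stage 1: ω_r = 0 − (15/75)(1−0) = -1/5
  ⇒ ω_r¹/ω_s¹ = -1/5
Stage 2: N_ring = 25 + 2·13 = 51
Stage 2: 25(ω_s−ω_c) = −51(ω_r−ω_c),  ω_c=0, ω_r=1
Stage 2: ω_s = 0 − (51/25)(1−0) = -51/25
  ⇒ ω_s²/ω_r² = -51/25
Coupling ω_r² = ω_r¹ ⇒ overall = -1/5 × -51/25 = 51/125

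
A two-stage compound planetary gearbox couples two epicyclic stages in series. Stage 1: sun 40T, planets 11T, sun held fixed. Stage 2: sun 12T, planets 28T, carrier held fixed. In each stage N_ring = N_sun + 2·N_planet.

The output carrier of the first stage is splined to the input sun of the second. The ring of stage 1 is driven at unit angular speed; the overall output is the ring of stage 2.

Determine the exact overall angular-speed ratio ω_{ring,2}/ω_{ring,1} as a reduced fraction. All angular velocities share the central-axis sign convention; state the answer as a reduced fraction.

-31/289

Stage 1: N_ring = 40 + 2·11 = 62
Stage 1: 40(ω_s−ω_c) = −62(ω_r−ω_c),  ω_s=0, ω_r=1
Stage 1: 40(0−ω_c) = −62(1−ω_c)  ⇒  102ω_c = 62  ⇒  ω_c = 31/51
  ⇒ ω_c¹/ω_r¹ = 31/51
Stage 2: N_ring = 12 + 2·28 = 68
Stage 2: 12(ω_s−ω_c) = −68(ω_r−ω_c),  ω_c=0, ω_s=1
Stage 2: ω_r = 0 − (12/68)(1−0) = -3/17
  ⇒ ω_r²/ω_s² = -3/17
Coupling ω_s² = ω_c¹ ⇒ overall = 31/51 × -3/17 = -31/289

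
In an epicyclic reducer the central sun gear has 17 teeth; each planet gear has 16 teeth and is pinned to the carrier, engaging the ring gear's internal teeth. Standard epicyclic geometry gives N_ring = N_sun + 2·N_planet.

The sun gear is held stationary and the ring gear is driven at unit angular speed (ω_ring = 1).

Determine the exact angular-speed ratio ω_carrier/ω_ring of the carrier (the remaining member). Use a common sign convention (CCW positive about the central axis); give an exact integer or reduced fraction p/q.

N_ring = 17 + 2·16 = 49
17(ω_s−ω_c) = −49(ω_r−ω_c),  ω_s=0, ω_r=1
17(0−ω_c) = −49(1−ω_c)  ⇒  66ω_c = 49  ⇒  ω_c = 49/66
ω_c/ω_r = 49/66

49/66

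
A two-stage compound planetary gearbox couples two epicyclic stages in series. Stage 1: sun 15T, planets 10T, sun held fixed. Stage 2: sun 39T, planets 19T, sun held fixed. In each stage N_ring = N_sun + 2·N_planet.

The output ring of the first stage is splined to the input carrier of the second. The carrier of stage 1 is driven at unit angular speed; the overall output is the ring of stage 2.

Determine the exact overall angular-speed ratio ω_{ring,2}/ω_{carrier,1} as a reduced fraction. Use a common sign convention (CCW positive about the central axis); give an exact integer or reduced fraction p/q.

1160/539

Stage 1: N_ring = 15 + 2·10 = 35
Stage 1: 15(ω_s−ω_c) = −35(ω_r−ω_c),  ω_s=0, ω_c=1
Stage 1: ω_r = 1 − (15/35)(0−1) = 10/7
  ⇒ ω_r¹/ω_c¹ = 10/7
Stage 2: N_ring = 39 + 2·19 = 77
Stage 2: 39(ω_s−ω_c) = −77(ω_r−ω_c),  ω_s=0, ω_c=1
Stage 2: ω_r = 1 − (39/77)(0−1) = 116/77
  ⇒ ω_r²/ω_c² = 116/77
Coupling ω_c² = ω_r¹ ⇒ overall = 10/7 × 116/77 = 1160/539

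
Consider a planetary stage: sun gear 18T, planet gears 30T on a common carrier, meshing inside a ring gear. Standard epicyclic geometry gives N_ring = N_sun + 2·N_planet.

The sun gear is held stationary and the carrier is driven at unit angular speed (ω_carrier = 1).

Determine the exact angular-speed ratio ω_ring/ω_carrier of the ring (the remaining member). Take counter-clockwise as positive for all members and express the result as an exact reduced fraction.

16/13

N_ring = 18 + 2·30 = 78
18(ω_s−ω_c) = −78(ω_r−ω_c),  ω_s=0, ω_c=1
ω_r = 1 − (18/78)(0−1) = 16/13
ω_r/ω_c = 16/13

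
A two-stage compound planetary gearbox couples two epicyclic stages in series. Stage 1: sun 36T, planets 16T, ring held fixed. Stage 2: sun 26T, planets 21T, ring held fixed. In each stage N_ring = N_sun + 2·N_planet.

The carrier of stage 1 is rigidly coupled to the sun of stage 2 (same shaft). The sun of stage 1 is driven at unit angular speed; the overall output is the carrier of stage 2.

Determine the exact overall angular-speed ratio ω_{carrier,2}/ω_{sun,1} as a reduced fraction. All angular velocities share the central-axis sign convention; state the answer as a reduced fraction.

9/94

Stage 1: N_ring = 36 + 2·16 = 68
Stage 1: 36(ω_s−ω_c) = −68(ω_r−ω_c),  ω_r=0, ω_s=1
Stage 1: 36(1−ω_c) = −68(0−ω_c)  ⇒  104ω_c = 36  ⇒  ω_c = 9/26
  ⇒ ω_c¹/ω_s¹ = 9/26
Stage 2: N_ring = 26 + 2·21 = 68
Stage 2: 26(ω_s−ω_c) = −68(ω_r−ω_c),  ω_r=0, ω_s=1
Stage 2: 26(1−ω_c) = −68(0−ω_c)  ⇒  94ω_c = 26  ⇒  ω_c = 13/47
  ⇒ ω_c²/ω_s² = 13/47
Coupling ω_s² = ω_c¹ ⇒ overall = 9/26 × 13/47 = 9/94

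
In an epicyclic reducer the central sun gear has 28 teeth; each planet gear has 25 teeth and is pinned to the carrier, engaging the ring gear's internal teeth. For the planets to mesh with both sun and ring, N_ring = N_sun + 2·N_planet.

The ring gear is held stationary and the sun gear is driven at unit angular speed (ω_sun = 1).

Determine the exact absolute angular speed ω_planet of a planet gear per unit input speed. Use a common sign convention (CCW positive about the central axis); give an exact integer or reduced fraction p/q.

-14/25

N_ring = 28 + 2·25 = 78
28(ω_s−ω_c) = −78(ω_r−ω_c),  ω_r=0, ω_s=1
28(1−ω_c) = −78(0−ω_c)  ⇒  106ω_c = 28  ⇒  ω_c = 14/53
sun–planet: 28·(1−14/53) = −25·(ω_p−ω_c)  ⇒  ω_p−ω_c = −(28/25)·(39/53) = -1092/1325
ω_p = 14/53 − 1092/1325 = -14/25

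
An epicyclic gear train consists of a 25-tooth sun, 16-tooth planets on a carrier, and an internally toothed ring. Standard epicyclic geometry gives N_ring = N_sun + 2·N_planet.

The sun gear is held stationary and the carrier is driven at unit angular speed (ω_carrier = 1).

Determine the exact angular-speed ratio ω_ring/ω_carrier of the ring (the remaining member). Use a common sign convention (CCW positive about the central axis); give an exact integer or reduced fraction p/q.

N_ring = 25 + 2·16 = 57
25(ω_s−ω_c) = −57(ω_r−ω_c),  ω_s=0, ω_c=1
ω_r = 1 − (25/57)(0−1) = 82/57
ω_r/ω_c = 82/57

82/57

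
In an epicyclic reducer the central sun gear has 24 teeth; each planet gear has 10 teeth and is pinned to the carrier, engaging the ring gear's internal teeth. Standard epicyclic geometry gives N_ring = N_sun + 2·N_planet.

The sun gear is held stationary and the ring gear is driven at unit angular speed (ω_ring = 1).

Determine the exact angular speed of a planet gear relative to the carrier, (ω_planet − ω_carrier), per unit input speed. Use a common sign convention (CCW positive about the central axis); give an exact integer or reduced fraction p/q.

N_ring = 24 + 2·10 = 44
24(ω_s−ω_c) = −44(ω_r−ω_c),  ω_s=0, ω_r=1
24(0−ω_c) = −44(1−ω_c)  ⇒  68ω_c = 44  ⇒  ω_c = 11/17
sun–planet: 24·(0−11/17) = −10·(ω_p−ω_c)  ⇒  ω_p−ω_c = −(24/10)·(-11/17) = 132/85

132/85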